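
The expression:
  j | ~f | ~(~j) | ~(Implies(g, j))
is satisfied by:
  {g: True, j: True, f: False}
  {g: True, j: False, f: False}
  {j: True, g: False, f: False}
  {g: False, j: False, f: False}
  {f: True, g: True, j: True}
  {f: True, g: True, j: False}
  {f: True, j: True, g: False}


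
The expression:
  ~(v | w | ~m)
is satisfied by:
  {m: True, v: False, w: False}


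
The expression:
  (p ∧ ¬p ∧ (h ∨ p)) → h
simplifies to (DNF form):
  True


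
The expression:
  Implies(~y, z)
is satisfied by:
  {y: True, z: True}
  {y: True, z: False}
  {z: True, y: False}


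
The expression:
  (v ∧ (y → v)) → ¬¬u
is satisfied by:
  {u: True, v: False}
  {v: False, u: False}
  {v: True, u: True}


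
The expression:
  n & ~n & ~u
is never true.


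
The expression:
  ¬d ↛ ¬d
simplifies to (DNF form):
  False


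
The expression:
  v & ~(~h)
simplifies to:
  h & v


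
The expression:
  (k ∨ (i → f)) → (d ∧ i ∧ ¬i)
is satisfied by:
  {i: True, f: False, k: False}


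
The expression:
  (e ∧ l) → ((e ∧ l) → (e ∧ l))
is always true.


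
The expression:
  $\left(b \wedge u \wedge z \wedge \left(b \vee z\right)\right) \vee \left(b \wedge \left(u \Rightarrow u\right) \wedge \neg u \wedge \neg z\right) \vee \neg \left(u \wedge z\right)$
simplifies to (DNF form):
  $b \vee \neg u \vee \neg z$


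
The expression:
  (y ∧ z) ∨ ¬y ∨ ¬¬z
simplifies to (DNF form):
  z ∨ ¬y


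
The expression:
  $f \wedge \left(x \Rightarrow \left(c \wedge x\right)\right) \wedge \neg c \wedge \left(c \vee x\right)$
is never true.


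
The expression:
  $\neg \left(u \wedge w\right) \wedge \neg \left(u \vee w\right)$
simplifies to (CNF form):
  $\neg u \wedge \neg w$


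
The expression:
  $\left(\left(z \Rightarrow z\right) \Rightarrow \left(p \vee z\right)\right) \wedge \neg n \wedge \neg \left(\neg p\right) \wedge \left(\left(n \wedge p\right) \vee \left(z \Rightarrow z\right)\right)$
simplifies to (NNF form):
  $p \wedge \neg n$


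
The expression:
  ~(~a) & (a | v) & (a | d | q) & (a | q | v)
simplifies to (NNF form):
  a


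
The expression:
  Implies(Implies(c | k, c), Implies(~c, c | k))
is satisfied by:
  {k: True, c: True}
  {k: True, c: False}
  {c: True, k: False}


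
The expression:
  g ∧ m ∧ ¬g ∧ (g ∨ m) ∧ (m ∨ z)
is never true.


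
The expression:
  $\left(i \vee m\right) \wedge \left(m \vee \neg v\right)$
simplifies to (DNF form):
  $m \vee \left(i \wedge \neg v\right)$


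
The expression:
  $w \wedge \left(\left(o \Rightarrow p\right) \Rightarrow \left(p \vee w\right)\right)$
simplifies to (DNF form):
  $w$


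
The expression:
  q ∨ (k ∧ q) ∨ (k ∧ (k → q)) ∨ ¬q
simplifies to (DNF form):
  True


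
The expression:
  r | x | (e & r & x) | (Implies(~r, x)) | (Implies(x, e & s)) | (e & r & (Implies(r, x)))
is always true.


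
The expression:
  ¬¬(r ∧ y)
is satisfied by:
  {r: True, y: True}


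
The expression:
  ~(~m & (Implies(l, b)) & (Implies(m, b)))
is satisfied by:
  {m: True, l: True, b: False}
  {m: True, b: False, l: False}
  {m: True, l: True, b: True}
  {m: True, b: True, l: False}
  {l: True, b: False, m: False}


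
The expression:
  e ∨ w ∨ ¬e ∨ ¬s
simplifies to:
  True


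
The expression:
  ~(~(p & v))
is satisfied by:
  {p: True, v: True}


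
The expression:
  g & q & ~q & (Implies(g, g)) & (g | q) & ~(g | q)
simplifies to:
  False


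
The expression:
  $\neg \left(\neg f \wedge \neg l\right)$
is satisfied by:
  {l: True, f: True}
  {l: True, f: False}
  {f: True, l: False}


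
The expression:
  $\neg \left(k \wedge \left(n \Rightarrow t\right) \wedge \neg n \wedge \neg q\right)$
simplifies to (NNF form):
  $n \vee q \vee \neg k$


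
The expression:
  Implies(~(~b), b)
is always true.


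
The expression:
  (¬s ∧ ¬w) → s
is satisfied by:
  {s: True, w: True}
  {s: True, w: False}
  {w: True, s: False}


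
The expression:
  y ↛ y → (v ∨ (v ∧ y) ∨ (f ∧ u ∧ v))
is always true.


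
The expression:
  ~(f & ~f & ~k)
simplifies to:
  True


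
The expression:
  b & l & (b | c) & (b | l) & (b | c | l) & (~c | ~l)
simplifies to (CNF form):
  b & l & ~c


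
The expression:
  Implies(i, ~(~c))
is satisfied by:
  {c: True, i: False}
  {i: False, c: False}
  {i: True, c: True}


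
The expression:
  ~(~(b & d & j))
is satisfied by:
  {j: True, b: True, d: True}


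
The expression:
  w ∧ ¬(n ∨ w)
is never true.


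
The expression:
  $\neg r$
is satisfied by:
  {r: False}


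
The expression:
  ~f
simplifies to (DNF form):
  ~f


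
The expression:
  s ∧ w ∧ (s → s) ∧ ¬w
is never true.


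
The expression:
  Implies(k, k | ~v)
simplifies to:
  True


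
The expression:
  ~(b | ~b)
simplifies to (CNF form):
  False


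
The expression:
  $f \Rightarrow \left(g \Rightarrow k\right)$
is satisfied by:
  {k: True, g: False, f: False}
  {g: False, f: False, k: False}
  {f: True, k: True, g: False}
  {f: True, g: False, k: False}
  {k: True, g: True, f: False}
  {g: True, k: False, f: False}
  {f: True, g: True, k: True}


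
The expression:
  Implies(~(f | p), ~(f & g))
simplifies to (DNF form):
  True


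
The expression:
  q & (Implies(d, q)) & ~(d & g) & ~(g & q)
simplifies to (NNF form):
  q & ~g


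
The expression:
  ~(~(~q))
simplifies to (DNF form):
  ~q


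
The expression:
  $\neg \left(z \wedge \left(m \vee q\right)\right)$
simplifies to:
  $\left(\neg m \wedge \neg q\right) \vee \neg z$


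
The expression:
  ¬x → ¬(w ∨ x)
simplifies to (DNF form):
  x ∨ ¬w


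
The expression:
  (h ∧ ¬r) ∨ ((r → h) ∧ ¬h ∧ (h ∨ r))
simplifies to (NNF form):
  h ∧ ¬r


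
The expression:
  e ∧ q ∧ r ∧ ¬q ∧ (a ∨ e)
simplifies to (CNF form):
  False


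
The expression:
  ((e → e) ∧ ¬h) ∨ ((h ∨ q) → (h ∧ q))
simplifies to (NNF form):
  q ∨ ¬h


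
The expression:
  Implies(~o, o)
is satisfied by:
  {o: True}


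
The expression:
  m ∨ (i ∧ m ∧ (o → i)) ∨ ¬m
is always true.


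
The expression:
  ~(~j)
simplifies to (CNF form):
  j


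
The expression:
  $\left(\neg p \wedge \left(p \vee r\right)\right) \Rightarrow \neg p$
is always true.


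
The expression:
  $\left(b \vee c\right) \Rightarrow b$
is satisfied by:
  {b: True, c: False}
  {c: False, b: False}
  {c: True, b: True}


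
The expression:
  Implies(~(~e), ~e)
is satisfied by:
  {e: False}


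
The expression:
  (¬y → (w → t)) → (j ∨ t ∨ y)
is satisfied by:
  {y: True, t: True, w: True, j: True}
  {y: True, t: True, w: True, j: False}
  {y: True, t: True, j: True, w: False}
  {y: True, t: True, j: False, w: False}
  {y: True, w: True, j: True, t: False}
  {y: True, w: True, j: False, t: False}
  {y: True, w: False, j: True, t: False}
  {y: True, w: False, j: False, t: False}
  {t: True, w: True, j: True, y: False}
  {t: True, w: True, j: False, y: False}
  {t: True, j: True, w: False, y: False}
  {t: True, j: False, w: False, y: False}
  {w: True, j: True, t: False, y: False}
  {w: True, t: False, j: False, y: False}
  {j: True, t: False, w: False, y: False}


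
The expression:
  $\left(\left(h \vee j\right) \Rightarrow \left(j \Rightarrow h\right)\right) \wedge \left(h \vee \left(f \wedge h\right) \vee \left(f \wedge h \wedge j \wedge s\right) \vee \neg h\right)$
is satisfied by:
  {h: True, j: False}
  {j: False, h: False}
  {j: True, h: True}


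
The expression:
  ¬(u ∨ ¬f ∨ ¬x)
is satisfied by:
  {x: True, f: True, u: False}


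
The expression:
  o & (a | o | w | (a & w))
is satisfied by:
  {o: True}


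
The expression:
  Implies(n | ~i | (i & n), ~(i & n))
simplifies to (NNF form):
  ~i | ~n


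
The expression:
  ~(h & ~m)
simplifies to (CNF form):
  m | ~h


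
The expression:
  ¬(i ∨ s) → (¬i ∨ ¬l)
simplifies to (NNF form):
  True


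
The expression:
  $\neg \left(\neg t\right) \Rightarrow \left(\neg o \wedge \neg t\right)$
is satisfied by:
  {t: False}


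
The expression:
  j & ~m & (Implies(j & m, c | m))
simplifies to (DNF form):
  j & ~m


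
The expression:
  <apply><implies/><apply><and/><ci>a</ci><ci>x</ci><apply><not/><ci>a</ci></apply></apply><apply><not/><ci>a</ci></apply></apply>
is always true.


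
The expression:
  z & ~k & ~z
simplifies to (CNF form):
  False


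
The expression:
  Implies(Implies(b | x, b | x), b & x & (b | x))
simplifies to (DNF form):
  b & x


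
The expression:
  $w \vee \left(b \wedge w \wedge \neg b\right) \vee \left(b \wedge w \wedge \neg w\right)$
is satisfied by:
  {w: True}


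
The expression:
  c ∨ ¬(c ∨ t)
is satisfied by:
  {c: True, t: False}
  {t: False, c: False}
  {t: True, c: True}


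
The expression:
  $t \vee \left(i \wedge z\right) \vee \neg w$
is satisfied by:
  {t: True, z: True, i: True, w: False}
  {t: True, z: True, i: False, w: False}
  {t: True, i: True, w: False, z: False}
  {t: True, i: False, w: False, z: False}
  {z: True, i: True, w: False, t: False}
  {z: True, i: False, w: False, t: False}
  {i: True, z: False, w: False, t: False}
  {i: False, z: False, w: False, t: False}
  {t: True, z: True, w: True, i: True}
  {t: True, z: True, w: True, i: False}
  {t: True, w: True, i: True, z: False}
  {t: True, w: True, i: False, z: False}
  {z: True, w: True, i: True, t: False}


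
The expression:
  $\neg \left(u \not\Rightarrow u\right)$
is always true.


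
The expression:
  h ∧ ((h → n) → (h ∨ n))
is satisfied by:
  {h: True}


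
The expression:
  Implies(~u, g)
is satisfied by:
  {g: True, u: True}
  {g: True, u: False}
  {u: True, g: False}


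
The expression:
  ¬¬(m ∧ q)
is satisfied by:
  {m: True, q: True}


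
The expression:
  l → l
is always true.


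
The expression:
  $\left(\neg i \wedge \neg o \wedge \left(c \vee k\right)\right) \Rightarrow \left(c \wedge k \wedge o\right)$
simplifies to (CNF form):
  $\left(i \vee o \vee \neg c\right) \wedge \left(i \vee o \vee \neg k\right)$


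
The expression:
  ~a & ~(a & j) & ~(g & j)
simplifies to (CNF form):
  ~a & (~g | ~j)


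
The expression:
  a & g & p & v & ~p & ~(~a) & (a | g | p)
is never true.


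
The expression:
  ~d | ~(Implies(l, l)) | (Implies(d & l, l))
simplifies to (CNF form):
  True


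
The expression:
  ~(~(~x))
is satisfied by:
  {x: False}


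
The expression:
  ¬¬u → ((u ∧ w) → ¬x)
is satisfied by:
  {w: False, u: False, x: False}
  {x: True, w: False, u: False}
  {u: True, w: False, x: False}
  {x: True, u: True, w: False}
  {w: True, x: False, u: False}
  {x: True, w: True, u: False}
  {u: True, w: True, x: False}


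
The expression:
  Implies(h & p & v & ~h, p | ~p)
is always true.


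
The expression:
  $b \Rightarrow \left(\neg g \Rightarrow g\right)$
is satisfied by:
  {g: True, b: False}
  {b: False, g: False}
  {b: True, g: True}


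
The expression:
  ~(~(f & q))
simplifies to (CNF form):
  f & q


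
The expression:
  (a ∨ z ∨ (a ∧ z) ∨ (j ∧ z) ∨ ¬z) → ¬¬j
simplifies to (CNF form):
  j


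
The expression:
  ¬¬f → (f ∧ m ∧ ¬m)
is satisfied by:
  {f: False}


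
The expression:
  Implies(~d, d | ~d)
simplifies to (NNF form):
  True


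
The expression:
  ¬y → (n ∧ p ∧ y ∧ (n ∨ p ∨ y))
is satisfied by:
  {y: True}


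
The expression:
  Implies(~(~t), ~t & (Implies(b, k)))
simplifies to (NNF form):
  ~t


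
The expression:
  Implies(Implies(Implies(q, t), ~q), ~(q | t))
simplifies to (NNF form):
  (q & t) | (~q & ~t)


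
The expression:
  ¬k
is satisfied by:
  {k: False}


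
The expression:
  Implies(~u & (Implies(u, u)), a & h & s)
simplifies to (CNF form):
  (a | u) & (h | u) & (s | u)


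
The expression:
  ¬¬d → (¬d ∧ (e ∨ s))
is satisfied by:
  {d: False}


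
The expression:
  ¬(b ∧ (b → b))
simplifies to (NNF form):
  ¬b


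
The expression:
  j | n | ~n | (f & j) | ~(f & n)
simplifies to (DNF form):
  True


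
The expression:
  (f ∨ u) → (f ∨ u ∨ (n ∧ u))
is always true.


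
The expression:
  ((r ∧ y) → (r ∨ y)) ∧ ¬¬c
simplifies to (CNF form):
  c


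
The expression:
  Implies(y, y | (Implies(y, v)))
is always true.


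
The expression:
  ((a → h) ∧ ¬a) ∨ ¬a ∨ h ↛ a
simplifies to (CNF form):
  ¬a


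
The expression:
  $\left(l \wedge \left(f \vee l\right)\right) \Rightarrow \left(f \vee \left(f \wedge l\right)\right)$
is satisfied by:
  {f: True, l: False}
  {l: False, f: False}
  {l: True, f: True}


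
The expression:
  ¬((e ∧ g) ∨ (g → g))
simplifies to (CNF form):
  False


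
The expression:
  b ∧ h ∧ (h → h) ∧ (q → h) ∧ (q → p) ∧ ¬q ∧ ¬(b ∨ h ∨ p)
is never true.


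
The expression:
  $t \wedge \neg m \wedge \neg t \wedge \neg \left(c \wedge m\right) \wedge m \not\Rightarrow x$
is never true.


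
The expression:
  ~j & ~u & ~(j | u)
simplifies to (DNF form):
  ~j & ~u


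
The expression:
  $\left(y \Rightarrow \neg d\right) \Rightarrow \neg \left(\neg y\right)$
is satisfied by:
  {y: True}


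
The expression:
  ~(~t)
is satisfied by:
  {t: True}


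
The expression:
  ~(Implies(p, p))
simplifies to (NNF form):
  False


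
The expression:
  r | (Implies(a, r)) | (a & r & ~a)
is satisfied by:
  {r: True, a: False}
  {a: False, r: False}
  {a: True, r: True}


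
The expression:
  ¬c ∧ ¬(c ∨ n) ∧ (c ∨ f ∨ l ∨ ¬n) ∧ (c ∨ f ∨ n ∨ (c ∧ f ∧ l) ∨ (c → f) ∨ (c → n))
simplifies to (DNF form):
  ¬c ∧ ¬n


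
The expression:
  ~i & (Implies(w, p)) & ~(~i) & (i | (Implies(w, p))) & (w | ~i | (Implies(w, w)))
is never true.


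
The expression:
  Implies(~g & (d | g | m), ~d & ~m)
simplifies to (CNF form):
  (g | ~d) & (g | ~m)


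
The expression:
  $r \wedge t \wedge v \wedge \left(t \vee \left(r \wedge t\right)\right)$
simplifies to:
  $r \wedge t \wedge v$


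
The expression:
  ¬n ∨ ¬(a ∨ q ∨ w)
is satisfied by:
  {a: False, q: False, n: False, w: False}
  {w: True, a: False, q: False, n: False}
  {q: True, w: False, a: False, n: False}
  {w: True, q: True, a: False, n: False}
  {a: True, w: False, q: False, n: False}
  {w: True, a: True, q: False, n: False}
  {q: True, a: True, w: False, n: False}
  {w: True, q: True, a: True, n: False}
  {n: True, w: False, a: False, q: False}


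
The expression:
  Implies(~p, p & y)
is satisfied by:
  {p: True}


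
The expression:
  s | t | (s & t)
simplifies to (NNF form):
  s | t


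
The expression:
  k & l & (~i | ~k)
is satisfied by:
  {k: True, l: True, i: False}


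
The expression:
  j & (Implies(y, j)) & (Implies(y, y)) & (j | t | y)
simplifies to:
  j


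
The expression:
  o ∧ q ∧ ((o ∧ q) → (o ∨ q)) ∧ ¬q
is never true.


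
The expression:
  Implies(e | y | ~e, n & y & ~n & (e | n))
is never true.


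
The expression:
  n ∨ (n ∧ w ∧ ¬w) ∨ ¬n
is always true.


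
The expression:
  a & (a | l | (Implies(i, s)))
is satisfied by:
  {a: True}


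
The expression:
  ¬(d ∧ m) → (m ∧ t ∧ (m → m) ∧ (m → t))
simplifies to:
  m ∧ (d ∨ t)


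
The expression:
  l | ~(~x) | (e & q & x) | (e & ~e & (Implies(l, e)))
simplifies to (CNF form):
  l | x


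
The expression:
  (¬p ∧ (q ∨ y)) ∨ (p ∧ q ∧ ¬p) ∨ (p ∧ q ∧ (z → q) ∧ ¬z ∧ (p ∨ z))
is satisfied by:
  {y: True, q: True, z: False, p: False}
  {q: True, z: False, p: False, y: False}
  {y: True, q: True, z: True, p: False}
  {q: True, z: True, p: False, y: False}
  {y: True, z: False, p: False, q: False}
  {y: True, z: True, p: False, q: False}
  {y: True, p: True, q: True, z: False}
  {p: True, q: True, z: False, y: False}


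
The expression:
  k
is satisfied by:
  {k: True}


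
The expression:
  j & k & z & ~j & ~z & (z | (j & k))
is never true.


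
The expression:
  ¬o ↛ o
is always true.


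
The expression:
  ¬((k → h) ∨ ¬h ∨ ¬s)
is never true.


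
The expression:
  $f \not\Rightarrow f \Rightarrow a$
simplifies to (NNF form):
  $\text{True}$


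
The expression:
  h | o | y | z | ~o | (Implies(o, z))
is always true.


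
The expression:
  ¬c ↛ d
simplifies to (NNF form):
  ¬c ∧ ¬d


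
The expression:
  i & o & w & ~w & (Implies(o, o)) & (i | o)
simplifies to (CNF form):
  False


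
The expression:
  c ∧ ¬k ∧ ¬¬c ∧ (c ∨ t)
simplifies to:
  c ∧ ¬k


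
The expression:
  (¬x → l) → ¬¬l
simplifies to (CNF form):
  l ∨ ¬x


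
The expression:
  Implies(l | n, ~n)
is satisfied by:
  {n: False}


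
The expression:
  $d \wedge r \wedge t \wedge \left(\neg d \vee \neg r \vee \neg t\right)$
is never true.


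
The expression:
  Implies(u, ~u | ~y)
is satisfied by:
  {u: False, y: False}
  {y: True, u: False}
  {u: True, y: False}


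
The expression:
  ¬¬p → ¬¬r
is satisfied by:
  {r: True, p: False}
  {p: False, r: False}
  {p: True, r: True}


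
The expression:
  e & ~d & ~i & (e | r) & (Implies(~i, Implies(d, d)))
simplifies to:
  e & ~d & ~i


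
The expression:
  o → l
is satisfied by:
  {l: True, o: False}
  {o: False, l: False}
  {o: True, l: True}


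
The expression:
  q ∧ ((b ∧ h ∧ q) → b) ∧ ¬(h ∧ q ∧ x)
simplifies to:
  q ∧ (¬h ∨ ¬x)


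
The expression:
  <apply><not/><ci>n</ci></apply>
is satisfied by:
  {n: False}


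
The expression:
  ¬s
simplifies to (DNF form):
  ¬s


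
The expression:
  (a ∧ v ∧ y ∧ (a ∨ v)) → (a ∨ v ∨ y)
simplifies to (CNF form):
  True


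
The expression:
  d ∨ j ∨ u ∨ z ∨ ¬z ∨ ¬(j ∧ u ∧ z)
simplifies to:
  True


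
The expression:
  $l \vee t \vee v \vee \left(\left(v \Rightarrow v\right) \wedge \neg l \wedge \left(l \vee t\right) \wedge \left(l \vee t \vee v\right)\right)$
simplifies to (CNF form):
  $l \vee t \vee v$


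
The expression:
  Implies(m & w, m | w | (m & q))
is always true.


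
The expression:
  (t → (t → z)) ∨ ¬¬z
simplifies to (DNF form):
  z ∨ ¬t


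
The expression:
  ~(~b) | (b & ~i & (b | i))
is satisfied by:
  {b: True}


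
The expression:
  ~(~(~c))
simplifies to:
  ~c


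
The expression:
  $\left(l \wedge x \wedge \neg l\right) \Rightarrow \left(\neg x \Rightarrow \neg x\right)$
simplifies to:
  $\text{True}$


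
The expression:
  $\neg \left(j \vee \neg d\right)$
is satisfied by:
  {d: True, j: False}


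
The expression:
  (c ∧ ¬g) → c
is always true.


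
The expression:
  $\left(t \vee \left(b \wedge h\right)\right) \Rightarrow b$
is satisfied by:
  {b: True, t: False}
  {t: False, b: False}
  {t: True, b: True}


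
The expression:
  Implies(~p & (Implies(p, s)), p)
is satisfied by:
  {p: True}


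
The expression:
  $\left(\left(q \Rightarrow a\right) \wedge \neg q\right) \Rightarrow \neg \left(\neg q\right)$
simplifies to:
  $q$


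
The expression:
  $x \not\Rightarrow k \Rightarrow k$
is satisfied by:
  {k: True, x: False}
  {x: False, k: False}
  {x: True, k: True}


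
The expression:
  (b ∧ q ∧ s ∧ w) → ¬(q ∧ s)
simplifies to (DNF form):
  ¬b ∨ ¬q ∨ ¬s ∨ ¬w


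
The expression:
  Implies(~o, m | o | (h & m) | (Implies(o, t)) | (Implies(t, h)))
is always true.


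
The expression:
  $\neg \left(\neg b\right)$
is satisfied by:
  {b: True}


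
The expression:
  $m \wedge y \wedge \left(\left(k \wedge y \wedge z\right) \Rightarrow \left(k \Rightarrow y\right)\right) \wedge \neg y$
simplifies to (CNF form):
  $\text{False}$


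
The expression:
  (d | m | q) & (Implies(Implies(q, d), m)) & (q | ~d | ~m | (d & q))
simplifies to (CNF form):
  (m | q) & (m | ~d) & (q | ~d) & (m | q | ~d)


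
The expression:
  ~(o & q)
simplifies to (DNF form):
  ~o | ~q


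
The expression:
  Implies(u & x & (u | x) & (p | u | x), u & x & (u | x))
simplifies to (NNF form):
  True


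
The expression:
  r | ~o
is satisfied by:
  {r: True, o: False}
  {o: False, r: False}
  {o: True, r: True}


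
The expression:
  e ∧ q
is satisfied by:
  {e: True, q: True}


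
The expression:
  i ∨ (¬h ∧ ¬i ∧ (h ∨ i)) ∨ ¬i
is always true.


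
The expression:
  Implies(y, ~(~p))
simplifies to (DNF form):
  p | ~y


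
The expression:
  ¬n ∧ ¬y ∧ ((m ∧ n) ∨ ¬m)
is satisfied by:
  {n: False, y: False, m: False}


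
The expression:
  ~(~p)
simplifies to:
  p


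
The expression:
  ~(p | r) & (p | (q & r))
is never true.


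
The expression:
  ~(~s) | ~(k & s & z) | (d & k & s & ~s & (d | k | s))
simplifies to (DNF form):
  True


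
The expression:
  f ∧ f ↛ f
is never true.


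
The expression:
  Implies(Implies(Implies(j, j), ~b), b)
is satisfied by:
  {b: True}


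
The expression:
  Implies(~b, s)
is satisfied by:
  {b: True, s: True}
  {b: True, s: False}
  {s: True, b: False}


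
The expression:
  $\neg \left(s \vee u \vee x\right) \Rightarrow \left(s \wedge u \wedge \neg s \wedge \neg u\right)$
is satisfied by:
  {x: True, u: True, s: True}
  {x: True, u: True, s: False}
  {x: True, s: True, u: False}
  {x: True, s: False, u: False}
  {u: True, s: True, x: False}
  {u: True, s: False, x: False}
  {s: True, u: False, x: False}


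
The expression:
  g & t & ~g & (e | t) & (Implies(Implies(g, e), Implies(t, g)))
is never true.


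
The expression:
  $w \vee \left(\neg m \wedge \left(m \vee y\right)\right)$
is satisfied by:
  {w: True, y: True, m: False}
  {w: True, y: False, m: False}
  {m: True, w: True, y: True}
  {m: True, w: True, y: False}
  {y: True, m: False, w: False}


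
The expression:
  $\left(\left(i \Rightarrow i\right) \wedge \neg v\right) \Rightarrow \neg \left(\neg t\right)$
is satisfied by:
  {t: True, v: True}
  {t: True, v: False}
  {v: True, t: False}


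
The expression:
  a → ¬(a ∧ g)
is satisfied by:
  {g: False, a: False}
  {a: True, g: False}
  {g: True, a: False}


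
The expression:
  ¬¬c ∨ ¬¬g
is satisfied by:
  {c: True, g: True}
  {c: True, g: False}
  {g: True, c: False}


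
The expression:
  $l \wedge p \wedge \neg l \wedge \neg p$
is never true.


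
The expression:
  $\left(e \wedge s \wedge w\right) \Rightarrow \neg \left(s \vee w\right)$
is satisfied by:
  {s: False, e: False, w: False}
  {w: True, s: False, e: False}
  {e: True, s: False, w: False}
  {w: True, e: True, s: False}
  {s: True, w: False, e: False}
  {w: True, s: True, e: False}
  {e: True, s: True, w: False}


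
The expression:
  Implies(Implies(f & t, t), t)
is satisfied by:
  {t: True}


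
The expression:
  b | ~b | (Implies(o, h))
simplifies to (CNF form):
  True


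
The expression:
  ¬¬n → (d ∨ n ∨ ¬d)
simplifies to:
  True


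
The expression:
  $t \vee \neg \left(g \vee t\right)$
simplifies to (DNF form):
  $t \vee \neg g$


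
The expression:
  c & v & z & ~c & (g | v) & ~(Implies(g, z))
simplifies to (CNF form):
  False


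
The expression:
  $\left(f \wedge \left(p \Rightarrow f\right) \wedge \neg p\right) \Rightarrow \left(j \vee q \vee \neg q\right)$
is always true.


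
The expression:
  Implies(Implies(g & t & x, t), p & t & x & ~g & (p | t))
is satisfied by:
  {t: True, p: True, x: True, g: False}


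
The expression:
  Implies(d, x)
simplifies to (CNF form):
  x | ~d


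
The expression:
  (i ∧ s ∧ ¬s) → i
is always true.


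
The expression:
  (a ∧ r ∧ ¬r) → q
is always true.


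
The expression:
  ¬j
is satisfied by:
  {j: False}


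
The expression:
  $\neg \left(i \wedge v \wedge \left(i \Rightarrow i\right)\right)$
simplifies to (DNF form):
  $\neg i \vee \neg v$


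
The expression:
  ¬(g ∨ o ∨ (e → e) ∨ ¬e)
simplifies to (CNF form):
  False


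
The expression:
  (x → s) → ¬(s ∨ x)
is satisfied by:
  {s: False}


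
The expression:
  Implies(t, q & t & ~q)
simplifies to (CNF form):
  ~t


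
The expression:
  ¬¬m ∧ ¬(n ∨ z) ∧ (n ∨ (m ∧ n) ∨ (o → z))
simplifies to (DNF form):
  m ∧ ¬n ∧ ¬o ∧ ¬z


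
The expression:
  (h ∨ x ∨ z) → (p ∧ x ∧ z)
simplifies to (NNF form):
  (p ∨ ¬z) ∧ (x ∨ ¬h) ∧ (x ∨ ¬z) ∧ (z ∨ ¬x)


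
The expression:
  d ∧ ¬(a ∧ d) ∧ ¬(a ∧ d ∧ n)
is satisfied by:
  {d: True, a: False}


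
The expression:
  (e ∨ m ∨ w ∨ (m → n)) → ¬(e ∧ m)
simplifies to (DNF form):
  ¬e ∨ ¬m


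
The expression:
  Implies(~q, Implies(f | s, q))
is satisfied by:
  {q: True, s: False, f: False}
  {f: True, q: True, s: False}
  {q: True, s: True, f: False}
  {f: True, q: True, s: True}
  {f: False, s: False, q: False}


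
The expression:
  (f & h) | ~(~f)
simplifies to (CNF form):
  f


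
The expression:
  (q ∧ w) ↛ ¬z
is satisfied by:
  {z: True, w: True, q: True}


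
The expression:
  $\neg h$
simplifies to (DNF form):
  $\neg h$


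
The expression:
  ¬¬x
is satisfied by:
  {x: True}


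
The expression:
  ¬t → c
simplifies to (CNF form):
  c ∨ t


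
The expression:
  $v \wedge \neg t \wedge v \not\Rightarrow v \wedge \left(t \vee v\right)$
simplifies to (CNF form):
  $\text{False}$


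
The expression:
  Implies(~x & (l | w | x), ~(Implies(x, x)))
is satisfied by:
  {x: True, w: False, l: False}
  {x: True, l: True, w: False}
  {x: True, w: True, l: False}
  {x: True, l: True, w: True}
  {l: False, w: False, x: False}


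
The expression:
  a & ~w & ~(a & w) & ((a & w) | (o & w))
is never true.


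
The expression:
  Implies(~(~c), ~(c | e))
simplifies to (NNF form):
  ~c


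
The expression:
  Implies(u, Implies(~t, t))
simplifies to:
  t | ~u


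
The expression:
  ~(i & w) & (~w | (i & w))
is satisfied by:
  {w: False}


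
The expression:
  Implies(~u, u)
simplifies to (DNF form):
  u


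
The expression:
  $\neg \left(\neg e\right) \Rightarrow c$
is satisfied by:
  {c: True, e: False}
  {e: False, c: False}
  {e: True, c: True}


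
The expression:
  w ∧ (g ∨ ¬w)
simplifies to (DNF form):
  g ∧ w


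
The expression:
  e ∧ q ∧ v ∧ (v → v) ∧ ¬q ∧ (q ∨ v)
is never true.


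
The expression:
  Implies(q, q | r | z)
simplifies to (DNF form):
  True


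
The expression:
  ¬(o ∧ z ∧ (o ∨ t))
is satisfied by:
  {o: False, z: False}
  {z: True, o: False}
  {o: True, z: False}


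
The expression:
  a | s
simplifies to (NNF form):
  a | s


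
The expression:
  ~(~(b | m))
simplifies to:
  b | m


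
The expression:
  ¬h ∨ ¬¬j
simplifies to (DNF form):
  j ∨ ¬h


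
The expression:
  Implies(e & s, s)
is always true.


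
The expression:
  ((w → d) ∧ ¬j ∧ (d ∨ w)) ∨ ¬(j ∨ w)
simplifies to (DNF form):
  (d ∧ ¬j) ∨ (¬j ∧ ¬w)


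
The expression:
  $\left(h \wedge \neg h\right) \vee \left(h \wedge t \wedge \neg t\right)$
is never true.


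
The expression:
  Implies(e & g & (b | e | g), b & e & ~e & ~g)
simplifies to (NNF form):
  ~e | ~g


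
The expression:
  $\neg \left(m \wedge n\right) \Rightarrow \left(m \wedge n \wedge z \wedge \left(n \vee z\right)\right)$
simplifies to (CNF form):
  $m \wedge n$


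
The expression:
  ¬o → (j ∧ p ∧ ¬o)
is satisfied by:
  {o: True, p: True, j: True}
  {o: True, p: True, j: False}
  {o: True, j: True, p: False}
  {o: True, j: False, p: False}
  {p: True, j: True, o: False}


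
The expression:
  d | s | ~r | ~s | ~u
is always true.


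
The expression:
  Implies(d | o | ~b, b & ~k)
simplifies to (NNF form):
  b & (~d | ~k) & (~k | ~o)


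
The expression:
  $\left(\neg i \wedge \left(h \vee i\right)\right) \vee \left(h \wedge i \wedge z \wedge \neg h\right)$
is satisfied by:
  {h: True, i: False}


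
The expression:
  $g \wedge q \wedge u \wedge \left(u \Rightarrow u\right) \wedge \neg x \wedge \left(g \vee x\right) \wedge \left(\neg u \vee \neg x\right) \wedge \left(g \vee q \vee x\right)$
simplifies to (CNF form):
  $g \wedge q \wedge u \wedge \neg x$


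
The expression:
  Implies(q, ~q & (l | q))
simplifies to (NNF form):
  ~q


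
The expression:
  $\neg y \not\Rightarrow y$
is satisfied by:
  {y: False}


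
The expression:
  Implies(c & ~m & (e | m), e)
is always true.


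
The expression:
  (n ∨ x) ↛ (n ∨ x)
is never true.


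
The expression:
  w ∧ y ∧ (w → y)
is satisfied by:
  {w: True, y: True}


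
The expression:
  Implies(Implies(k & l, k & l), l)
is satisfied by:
  {l: True}


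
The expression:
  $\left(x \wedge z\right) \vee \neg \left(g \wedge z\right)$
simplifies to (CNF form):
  $x \vee \neg g \vee \neg z$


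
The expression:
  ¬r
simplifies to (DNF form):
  ¬r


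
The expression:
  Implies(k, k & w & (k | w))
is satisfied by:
  {w: True, k: False}
  {k: False, w: False}
  {k: True, w: True}


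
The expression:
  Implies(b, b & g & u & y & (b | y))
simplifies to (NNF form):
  ~b | (g & u & y)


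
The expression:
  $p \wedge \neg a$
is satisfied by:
  {p: True, a: False}


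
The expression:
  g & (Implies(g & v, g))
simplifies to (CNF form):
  g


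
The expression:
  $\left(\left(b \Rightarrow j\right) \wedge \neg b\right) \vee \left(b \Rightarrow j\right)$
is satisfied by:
  {j: True, b: False}
  {b: False, j: False}
  {b: True, j: True}


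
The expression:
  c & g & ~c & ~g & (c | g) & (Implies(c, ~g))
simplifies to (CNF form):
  False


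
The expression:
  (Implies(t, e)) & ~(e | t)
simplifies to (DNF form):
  ~e & ~t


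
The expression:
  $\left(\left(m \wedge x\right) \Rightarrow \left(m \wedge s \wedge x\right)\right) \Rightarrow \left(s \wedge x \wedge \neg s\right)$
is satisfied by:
  {m: True, x: True, s: False}


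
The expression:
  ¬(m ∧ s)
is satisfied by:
  {s: False, m: False}
  {m: True, s: False}
  {s: True, m: False}


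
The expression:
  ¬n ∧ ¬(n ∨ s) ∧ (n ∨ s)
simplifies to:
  False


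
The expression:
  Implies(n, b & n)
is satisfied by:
  {b: True, n: False}
  {n: False, b: False}
  {n: True, b: True}


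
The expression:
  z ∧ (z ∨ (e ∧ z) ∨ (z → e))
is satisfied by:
  {z: True}


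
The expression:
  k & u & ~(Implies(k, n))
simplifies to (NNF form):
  k & u & ~n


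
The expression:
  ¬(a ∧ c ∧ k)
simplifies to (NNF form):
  ¬a ∨ ¬c ∨ ¬k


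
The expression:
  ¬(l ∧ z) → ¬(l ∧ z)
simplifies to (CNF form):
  True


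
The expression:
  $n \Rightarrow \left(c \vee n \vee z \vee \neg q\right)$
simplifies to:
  $\text{True}$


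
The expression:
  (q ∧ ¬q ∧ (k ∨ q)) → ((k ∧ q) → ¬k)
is always true.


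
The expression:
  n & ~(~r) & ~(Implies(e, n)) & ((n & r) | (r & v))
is never true.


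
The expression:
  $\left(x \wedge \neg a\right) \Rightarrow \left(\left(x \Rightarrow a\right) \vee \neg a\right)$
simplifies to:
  $\text{True}$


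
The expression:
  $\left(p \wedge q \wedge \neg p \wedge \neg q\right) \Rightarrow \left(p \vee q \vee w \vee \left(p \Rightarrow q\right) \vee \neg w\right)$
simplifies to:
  $\text{True}$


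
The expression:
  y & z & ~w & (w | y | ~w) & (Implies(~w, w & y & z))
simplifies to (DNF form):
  False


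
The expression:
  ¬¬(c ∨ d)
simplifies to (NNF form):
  c ∨ d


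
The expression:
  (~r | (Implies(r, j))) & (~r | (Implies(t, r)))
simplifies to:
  j | ~r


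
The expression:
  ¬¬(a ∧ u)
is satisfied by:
  {a: True, u: True}


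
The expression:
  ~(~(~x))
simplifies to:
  ~x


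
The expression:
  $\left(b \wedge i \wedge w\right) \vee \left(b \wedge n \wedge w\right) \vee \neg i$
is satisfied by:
  {b: True, w: True, i: False}
  {b: True, w: False, i: False}
  {w: True, b: False, i: False}
  {b: False, w: False, i: False}
  {i: True, b: True, w: True}


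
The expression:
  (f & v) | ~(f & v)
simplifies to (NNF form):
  True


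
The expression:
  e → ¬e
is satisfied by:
  {e: False}


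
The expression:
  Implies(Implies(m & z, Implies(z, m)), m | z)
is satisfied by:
  {z: True, m: True}
  {z: True, m: False}
  {m: True, z: False}


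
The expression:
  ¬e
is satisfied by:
  {e: False}


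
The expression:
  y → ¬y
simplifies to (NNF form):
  ¬y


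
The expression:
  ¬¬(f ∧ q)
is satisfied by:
  {f: True, q: True}


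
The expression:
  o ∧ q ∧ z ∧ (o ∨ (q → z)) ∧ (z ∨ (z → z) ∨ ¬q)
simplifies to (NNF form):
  o ∧ q ∧ z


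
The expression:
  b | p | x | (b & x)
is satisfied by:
  {b: True, p: True, x: True}
  {b: True, p: True, x: False}
  {b: True, x: True, p: False}
  {b: True, x: False, p: False}
  {p: True, x: True, b: False}
  {p: True, x: False, b: False}
  {x: True, p: False, b: False}


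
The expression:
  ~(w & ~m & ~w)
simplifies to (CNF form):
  True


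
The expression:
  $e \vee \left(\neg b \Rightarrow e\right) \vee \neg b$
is always true.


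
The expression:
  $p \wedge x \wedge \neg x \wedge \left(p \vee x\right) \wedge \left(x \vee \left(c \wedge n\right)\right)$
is never true.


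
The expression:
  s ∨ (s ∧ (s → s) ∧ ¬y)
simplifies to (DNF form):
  s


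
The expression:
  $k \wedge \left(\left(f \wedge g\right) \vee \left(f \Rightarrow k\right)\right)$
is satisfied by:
  {k: True}


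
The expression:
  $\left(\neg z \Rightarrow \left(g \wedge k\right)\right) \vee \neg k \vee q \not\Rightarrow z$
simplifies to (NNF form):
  $g \vee q \vee z \vee \neg k$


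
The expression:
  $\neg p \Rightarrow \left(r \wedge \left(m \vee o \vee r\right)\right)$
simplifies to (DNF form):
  $p \vee r$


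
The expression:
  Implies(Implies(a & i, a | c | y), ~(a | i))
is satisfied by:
  {i: False, a: False}


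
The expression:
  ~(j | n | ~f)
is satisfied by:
  {f: True, n: False, j: False}


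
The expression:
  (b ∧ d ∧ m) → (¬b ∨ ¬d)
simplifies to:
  ¬b ∨ ¬d ∨ ¬m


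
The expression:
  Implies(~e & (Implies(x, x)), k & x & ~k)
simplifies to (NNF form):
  e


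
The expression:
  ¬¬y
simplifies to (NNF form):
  y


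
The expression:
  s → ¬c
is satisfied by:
  {s: False, c: False}
  {c: True, s: False}
  {s: True, c: False}


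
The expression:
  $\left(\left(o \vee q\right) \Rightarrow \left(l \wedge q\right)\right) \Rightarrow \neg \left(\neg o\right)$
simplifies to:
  $o \vee \left(q \wedge \neg l\right)$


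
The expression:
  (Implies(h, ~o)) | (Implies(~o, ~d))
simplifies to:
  True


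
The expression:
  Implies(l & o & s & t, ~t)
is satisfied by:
  {l: False, t: False, s: False, o: False}
  {o: True, l: False, t: False, s: False}
  {s: True, l: False, t: False, o: False}
  {o: True, s: True, l: False, t: False}
  {t: True, o: False, l: False, s: False}
  {o: True, t: True, l: False, s: False}
  {s: True, t: True, o: False, l: False}
  {o: True, s: True, t: True, l: False}
  {l: True, s: False, t: False, o: False}
  {o: True, l: True, s: False, t: False}
  {s: True, l: True, o: False, t: False}
  {o: True, s: True, l: True, t: False}
  {t: True, l: True, s: False, o: False}
  {o: True, t: True, l: True, s: False}
  {s: True, t: True, l: True, o: False}


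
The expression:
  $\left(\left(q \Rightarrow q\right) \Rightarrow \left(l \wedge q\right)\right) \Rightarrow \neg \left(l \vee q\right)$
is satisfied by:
  {l: False, q: False}
  {q: True, l: False}
  {l: True, q: False}


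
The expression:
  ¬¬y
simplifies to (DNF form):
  y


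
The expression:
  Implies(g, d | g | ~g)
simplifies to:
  True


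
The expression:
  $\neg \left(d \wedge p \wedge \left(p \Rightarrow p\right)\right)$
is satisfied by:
  {p: False, d: False}
  {d: True, p: False}
  {p: True, d: False}


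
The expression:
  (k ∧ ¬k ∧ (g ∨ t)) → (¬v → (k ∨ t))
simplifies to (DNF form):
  True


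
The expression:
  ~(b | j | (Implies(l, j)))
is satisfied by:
  {l: True, j: False, b: False}


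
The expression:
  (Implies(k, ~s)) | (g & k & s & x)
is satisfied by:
  {x: True, g: True, s: False, k: False}
  {x: True, g: False, s: False, k: False}
  {g: True, x: False, s: False, k: False}
  {x: False, g: False, s: False, k: False}
  {x: True, k: True, g: True, s: False}
  {x: True, k: True, g: False, s: False}
  {k: True, g: True, x: False, s: False}
  {k: True, x: False, g: False, s: False}
  {x: True, s: True, g: True, k: False}
  {x: True, s: True, g: False, k: False}
  {s: True, g: True, x: False, k: False}
  {s: True, x: False, g: False, k: False}
  {x: True, k: True, s: True, g: True}


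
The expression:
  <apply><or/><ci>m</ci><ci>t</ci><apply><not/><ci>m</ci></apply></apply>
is always true.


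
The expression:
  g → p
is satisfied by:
  {p: True, g: False}
  {g: False, p: False}
  {g: True, p: True}


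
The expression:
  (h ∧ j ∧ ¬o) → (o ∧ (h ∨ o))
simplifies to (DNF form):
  o ∨ ¬h ∨ ¬j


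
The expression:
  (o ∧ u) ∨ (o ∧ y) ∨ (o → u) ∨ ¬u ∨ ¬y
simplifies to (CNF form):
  True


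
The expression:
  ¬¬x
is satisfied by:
  {x: True}


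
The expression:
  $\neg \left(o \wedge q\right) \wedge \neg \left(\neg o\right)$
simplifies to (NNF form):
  $o \wedge \neg q$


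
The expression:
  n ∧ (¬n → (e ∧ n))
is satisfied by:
  {n: True}


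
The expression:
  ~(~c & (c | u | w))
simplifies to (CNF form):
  (c | ~u) & (c | ~w)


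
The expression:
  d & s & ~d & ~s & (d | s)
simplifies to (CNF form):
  False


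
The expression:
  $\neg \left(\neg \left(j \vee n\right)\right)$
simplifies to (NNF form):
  $j \vee n$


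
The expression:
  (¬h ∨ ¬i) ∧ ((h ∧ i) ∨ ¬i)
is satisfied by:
  {i: False}


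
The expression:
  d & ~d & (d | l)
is never true.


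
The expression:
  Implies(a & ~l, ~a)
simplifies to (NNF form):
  l | ~a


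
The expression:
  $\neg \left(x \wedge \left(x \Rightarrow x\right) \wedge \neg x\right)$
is always true.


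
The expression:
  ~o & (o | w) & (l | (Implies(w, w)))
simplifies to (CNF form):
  w & ~o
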